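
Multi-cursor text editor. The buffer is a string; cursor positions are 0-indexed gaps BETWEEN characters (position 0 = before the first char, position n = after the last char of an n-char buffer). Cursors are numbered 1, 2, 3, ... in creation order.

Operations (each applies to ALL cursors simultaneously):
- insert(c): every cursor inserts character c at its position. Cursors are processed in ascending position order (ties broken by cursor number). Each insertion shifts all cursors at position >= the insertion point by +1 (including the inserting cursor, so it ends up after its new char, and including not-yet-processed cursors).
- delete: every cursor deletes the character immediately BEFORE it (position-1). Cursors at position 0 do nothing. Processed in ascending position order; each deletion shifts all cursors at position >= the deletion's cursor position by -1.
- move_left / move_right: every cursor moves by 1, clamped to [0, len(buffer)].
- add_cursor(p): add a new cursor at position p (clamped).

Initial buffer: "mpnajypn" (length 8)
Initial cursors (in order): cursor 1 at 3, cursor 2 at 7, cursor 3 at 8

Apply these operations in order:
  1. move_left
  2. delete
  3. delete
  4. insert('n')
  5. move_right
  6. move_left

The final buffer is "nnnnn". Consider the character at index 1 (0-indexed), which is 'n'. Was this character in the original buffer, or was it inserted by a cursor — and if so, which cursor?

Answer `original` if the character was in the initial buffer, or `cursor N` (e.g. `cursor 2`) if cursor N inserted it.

After op 1 (move_left): buffer="mpnajypn" (len 8), cursors c1@2 c2@6 c3@7, authorship ........
After op 2 (delete): buffer="mnajn" (len 5), cursors c1@1 c2@4 c3@4, authorship .....
After op 3 (delete): buffer="nn" (len 2), cursors c1@0 c2@1 c3@1, authorship ..
After op 4 (insert('n')): buffer="nnnnn" (len 5), cursors c1@1 c2@4 c3@4, authorship 1.23.
After op 5 (move_right): buffer="nnnnn" (len 5), cursors c1@2 c2@5 c3@5, authorship 1.23.
After op 6 (move_left): buffer="nnnnn" (len 5), cursors c1@1 c2@4 c3@4, authorship 1.23.
Authorship (.=original, N=cursor N): 1 . 2 3 .
Index 1: author = original

Answer: original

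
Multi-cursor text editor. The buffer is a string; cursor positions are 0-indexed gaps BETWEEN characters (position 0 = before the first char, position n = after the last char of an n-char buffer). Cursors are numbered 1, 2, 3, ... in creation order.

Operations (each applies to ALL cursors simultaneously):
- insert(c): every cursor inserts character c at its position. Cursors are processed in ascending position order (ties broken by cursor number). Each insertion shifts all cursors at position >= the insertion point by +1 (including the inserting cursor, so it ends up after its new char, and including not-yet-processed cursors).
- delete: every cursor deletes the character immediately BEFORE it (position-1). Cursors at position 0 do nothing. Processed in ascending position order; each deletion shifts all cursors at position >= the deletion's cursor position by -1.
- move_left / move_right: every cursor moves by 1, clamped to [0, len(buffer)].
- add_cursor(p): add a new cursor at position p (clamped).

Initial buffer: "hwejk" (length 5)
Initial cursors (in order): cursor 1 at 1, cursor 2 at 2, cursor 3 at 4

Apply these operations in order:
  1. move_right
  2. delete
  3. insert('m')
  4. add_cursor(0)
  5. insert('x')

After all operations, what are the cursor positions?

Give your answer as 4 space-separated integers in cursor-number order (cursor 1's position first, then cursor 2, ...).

After op 1 (move_right): buffer="hwejk" (len 5), cursors c1@2 c2@3 c3@5, authorship .....
After op 2 (delete): buffer="hj" (len 2), cursors c1@1 c2@1 c3@2, authorship ..
After op 3 (insert('m')): buffer="hmmjm" (len 5), cursors c1@3 c2@3 c3@5, authorship .12.3
After op 4 (add_cursor(0)): buffer="hmmjm" (len 5), cursors c4@0 c1@3 c2@3 c3@5, authorship .12.3
After op 5 (insert('x')): buffer="xhmmxxjmx" (len 9), cursors c4@1 c1@6 c2@6 c3@9, authorship 4.1212.33

Answer: 6 6 9 1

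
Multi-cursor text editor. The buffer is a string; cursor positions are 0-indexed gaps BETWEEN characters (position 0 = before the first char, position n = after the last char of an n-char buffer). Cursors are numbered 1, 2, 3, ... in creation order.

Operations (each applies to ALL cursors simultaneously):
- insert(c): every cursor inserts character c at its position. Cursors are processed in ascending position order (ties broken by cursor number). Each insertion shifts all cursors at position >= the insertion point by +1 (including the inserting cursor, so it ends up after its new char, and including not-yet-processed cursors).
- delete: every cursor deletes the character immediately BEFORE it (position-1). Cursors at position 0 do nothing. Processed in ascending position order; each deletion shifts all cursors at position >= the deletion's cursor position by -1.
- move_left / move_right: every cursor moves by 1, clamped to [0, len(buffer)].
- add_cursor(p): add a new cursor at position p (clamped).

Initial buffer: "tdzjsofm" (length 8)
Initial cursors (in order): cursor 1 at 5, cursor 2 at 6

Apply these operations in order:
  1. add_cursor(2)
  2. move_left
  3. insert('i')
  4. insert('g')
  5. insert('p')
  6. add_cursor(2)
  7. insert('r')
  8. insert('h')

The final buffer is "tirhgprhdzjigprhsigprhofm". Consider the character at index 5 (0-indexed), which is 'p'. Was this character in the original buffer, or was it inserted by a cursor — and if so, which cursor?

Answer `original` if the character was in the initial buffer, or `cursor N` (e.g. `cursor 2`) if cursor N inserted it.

Answer: cursor 3

Derivation:
After op 1 (add_cursor(2)): buffer="tdzjsofm" (len 8), cursors c3@2 c1@5 c2@6, authorship ........
After op 2 (move_left): buffer="tdzjsofm" (len 8), cursors c3@1 c1@4 c2@5, authorship ........
After op 3 (insert('i')): buffer="tidzjisiofm" (len 11), cursors c3@2 c1@6 c2@8, authorship .3...1.2...
After op 4 (insert('g')): buffer="tigdzjigsigofm" (len 14), cursors c3@3 c1@8 c2@11, authorship .33...11.22...
After op 5 (insert('p')): buffer="tigpdzjigpsigpofm" (len 17), cursors c3@4 c1@10 c2@14, authorship .333...111.222...
After op 6 (add_cursor(2)): buffer="tigpdzjigpsigpofm" (len 17), cursors c4@2 c3@4 c1@10 c2@14, authorship .333...111.222...
After op 7 (insert('r')): buffer="tirgprdzjigprsigprofm" (len 21), cursors c4@3 c3@6 c1@13 c2@18, authorship .34333...1111.2222...
After op 8 (insert('h')): buffer="tirhgprhdzjigprhsigprhofm" (len 25), cursors c4@4 c3@8 c1@16 c2@22, authorship .3443333...11111.22222...
Authorship (.=original, N=cursor N): . 3 4 4 3 3 3 3 . . . 1 1 1 1 1 . 2 2 2 2 2 . . .
Index 5: author = 3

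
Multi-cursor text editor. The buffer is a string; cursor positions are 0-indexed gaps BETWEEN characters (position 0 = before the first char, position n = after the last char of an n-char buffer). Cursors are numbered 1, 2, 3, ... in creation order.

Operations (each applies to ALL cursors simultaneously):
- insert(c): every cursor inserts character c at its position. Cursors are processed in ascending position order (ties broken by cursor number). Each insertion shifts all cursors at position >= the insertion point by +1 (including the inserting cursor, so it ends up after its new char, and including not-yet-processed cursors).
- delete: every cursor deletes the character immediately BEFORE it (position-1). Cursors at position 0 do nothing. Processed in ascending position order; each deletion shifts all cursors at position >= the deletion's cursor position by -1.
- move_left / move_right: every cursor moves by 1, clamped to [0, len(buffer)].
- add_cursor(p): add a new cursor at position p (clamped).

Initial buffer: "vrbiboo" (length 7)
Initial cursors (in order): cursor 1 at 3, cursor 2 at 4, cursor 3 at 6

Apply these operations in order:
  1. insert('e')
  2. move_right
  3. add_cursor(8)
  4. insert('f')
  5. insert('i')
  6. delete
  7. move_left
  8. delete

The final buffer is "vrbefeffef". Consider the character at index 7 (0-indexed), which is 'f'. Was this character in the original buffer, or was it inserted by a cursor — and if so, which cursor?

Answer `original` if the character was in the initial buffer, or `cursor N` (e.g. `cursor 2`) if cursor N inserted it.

Answer: cursor 4

Derivation:
After op 1 (insert('e')): buffer="vrbeieboeo" (len 10), cursors c1@4 c2@6 c3@9, authorship ...1.2..3.
After op 2 (move_right): buffer="vrbeieboeo" (len 10), cursors c1@5 c2@7 c3@10, authorship ...1.2..3.
After op 3 (add_cursor(8)): buffer="vrbeieboeo" (len 10), cursors c1@5 c2@7 c4@8 c3@10, authorship ...1.2..3.
After op 4 (insert('f')): buffer="vrbeifebfofeof" (len 14), cursors c1@6 c2@9 c4@11 c3@14, authorship ...1.12.2.43.3
After op 5 (insert('i')): buffer="vrbeifiebfiofieofi" (len 18), cursors c1@7 c2@11 c4@14 c3@18, authorship ...1.112.22.443.33
After op 6 (delete): buffer="vrbeifebfofeof" (len 14), cursors c1@6 c2@9 c4@11 c3@14, authorship ...1.12.2.43.3
After op 7 (move_left): buffer="vrbeifebfofeof" (len 14), cursors c1@5 c2@8 c4@10 c3@13, authorship ...1.12.2.43.3
After op 8 (delete): buffer="vrbefeffef" (len 10), cursors c1@4 c2@6 c4@7 c3@9, authorship ...1122433
Authorship (.=original, N=cursor N): . . . 1 1 2 2 4 3 3
Index 7: author = 4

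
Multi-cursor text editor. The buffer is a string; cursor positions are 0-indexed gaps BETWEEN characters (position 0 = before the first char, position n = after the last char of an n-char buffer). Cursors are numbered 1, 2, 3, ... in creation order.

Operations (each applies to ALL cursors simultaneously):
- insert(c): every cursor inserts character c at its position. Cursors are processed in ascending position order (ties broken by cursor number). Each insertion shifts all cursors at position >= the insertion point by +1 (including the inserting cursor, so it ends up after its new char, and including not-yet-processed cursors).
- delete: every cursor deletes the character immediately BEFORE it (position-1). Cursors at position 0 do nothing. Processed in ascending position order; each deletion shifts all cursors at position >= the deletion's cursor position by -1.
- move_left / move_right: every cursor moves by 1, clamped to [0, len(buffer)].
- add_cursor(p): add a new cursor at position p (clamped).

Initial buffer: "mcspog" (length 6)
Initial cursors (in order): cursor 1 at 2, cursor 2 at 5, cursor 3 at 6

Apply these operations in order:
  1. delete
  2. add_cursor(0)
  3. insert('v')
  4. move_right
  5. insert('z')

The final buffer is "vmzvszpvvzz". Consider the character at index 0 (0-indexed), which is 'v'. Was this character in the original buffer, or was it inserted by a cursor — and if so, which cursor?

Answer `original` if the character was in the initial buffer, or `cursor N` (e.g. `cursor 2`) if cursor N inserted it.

After op 1 (delete): buffer="msp" (len 3), cursors c1@1 c2@3 c3@3, authorship ...
After op 2 (add_cursor(0)): buffer="msp" (len 3), cursors c4@0 c1@1 c2@3 c3@3, authorship ...
After op 3 (insert('v')): buffer="vmvspvv" (len 7), cursors c4@1 c1@3 c2@7 c3@7, authorship 4.1..23
After op 4 (move_right): buffer="vmvspvv" (len 7), cursors c4@2 c1@4 c2@7 c3@7, authorship 4.1..23
After op 5 (insert('z')): buffer="vmzvszpvvzz" (len 11), cursors c4@3 c1@6 c2@11 c3@11, authorship 4.41.1.2323
Authorship (.=original, N=cursor N): 4 . 4 1 . 1 . 2 3 2 3
Index 0: author = 4

Answer: cursor 4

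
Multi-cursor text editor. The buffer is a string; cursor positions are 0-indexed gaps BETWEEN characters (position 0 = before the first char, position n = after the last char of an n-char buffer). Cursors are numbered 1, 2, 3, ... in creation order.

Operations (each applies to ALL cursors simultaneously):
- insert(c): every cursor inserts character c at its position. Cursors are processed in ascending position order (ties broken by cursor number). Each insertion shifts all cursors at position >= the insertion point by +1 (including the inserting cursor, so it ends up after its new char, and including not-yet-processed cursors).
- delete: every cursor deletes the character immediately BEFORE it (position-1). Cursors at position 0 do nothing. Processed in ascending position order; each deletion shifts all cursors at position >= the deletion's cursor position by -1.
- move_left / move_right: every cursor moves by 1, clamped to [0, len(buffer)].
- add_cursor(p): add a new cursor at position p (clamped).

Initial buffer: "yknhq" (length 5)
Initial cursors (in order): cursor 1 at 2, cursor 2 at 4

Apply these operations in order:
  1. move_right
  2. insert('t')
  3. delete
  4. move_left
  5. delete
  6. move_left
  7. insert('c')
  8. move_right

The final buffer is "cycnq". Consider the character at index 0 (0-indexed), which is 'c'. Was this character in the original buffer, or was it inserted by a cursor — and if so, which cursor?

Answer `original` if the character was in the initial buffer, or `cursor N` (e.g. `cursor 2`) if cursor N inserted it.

Answer: cursor 1

Derivation:
After op 1 (move_right): buffer="yknhq" (len 5), cursors c1@3 c2@5, authorship .....
After op 2 (insert('t')): buffer="yknthqt" (len 7), cursors c1@4 c2@7, authorship ...1..2
After op 3 (delete): buffer="yknhq" (len 5), cursors c1@3 c2@5, authorship .....
After op 4 (move_left): buffer="yknhq" (len 5), cursors c1@2 c2@4, authorship .....
After op 5 (delete): buffer="ynq" (len 3), cursors c1@1 c2@2, authorship ...
After op 6 (move_left): buffer="ynq" (len 3), cursors c1@0 c2@1, authorship ...
After op 7 (insert('c')): buffer="cycnq" (len 5), cursors c1@1 c2@3, authorship 1.2..
After op 8 (move_right): buffer="cycnq" (len 5), cursors c1@2 c2@4, authorship 1.2..
Authorship (.=original, N=cursor N): 1 . 2 . .
Index 0: author = 1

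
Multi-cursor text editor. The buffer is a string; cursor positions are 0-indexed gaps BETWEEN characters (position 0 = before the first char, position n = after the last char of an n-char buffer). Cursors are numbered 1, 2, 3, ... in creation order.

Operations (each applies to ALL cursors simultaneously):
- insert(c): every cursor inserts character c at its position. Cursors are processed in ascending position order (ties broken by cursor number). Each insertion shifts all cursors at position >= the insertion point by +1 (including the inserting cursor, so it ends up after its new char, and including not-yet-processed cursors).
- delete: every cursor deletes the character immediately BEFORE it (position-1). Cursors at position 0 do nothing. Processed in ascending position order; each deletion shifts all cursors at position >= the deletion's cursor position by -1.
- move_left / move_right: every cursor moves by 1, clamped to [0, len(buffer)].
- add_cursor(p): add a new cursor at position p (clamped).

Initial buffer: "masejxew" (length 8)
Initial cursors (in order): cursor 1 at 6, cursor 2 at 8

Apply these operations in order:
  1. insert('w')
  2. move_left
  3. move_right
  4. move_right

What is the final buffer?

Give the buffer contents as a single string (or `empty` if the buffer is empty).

After op 1 (insert('w')): buffer="masejxweww" (len 10), cursors c1@7 c2@10, authorship ......1..2
After op 2 (move_left): buffer="masejxweww" (len 10), cursors c1@6 c2@9, authorship ......1..2
After op 3 (move_right): buffer="masejxweww" (len 10), cursors c1@7 c2@10, authorship ......1..2
After op 4 (move_right): buffer="masejxweww" (len 10), cursors c1@8 c2@10, authorship ......1..2

Answer: masejxweww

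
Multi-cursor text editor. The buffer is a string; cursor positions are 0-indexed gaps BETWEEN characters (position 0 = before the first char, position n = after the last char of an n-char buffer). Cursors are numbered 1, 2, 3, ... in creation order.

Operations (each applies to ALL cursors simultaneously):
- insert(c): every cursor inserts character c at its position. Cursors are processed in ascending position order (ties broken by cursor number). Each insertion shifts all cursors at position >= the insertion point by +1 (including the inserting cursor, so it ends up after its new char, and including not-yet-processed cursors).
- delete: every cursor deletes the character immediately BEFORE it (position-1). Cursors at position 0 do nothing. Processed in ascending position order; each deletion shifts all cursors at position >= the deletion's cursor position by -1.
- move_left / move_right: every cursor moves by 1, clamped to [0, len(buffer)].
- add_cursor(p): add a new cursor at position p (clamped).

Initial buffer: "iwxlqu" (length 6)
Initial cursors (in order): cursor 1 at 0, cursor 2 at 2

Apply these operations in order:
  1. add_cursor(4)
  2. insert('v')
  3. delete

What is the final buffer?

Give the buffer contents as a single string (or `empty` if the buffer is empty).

After op 1 (add_cursor(4)): buffer="iwxlqu" (len 6), cursors c1@0 c2@2 c3@4, authorship ......
After op 2 (insert('v')): buffer="viwvxlvqu" (len 9), cursors c1@1 c2@4 c3@7, authorship 1..2..3..
After op 3 (delete): buffer="iwxlqu" (len 6), cursors c1@0 c2@2 c3@4, authorship ......

Answer: iwxlqu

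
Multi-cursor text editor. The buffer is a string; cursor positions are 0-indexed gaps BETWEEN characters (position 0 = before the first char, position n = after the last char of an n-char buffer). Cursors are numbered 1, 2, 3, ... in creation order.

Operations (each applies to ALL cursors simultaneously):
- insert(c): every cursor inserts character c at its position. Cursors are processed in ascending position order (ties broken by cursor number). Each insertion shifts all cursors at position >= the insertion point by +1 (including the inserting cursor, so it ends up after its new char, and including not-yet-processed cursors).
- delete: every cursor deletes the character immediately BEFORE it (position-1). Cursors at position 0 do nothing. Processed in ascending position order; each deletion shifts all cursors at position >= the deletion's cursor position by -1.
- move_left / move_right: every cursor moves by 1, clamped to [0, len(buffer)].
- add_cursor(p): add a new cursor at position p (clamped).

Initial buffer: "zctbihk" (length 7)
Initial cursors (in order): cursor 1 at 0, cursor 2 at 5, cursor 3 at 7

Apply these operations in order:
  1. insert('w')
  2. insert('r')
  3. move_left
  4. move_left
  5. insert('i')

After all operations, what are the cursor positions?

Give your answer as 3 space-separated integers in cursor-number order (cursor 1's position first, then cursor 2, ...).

After op 1 (insert('w')): buffer="wzctbiwhkw" (len 10), cursors c1@1 c2@7 c3@10, authorship 1.....2..3
After op 2 (insert('r')): buffer="wrzctbiwrhkwr" (len 13), cursors c1@2 c2@9 c3@13, authorship 11.....22..33
After op 3 (move_left): buffer="wrzctbiwrhkwr" (len 13), cursors c1@1 c2@8 c3@12, authorship 11.....22..33
After op 4 (move_left): buffer="wrzctbiwrhkwr" (len 13), cursors c1@0 c2@7 c3@11, authorship 11.....22..33
After op 5 (insert('i')): buffer="iwrzctbiiwrhkiwr" (len 16), cursors c1@1 c2@9 c3@14, authorship 111.....222..333

Answer: 1 9 14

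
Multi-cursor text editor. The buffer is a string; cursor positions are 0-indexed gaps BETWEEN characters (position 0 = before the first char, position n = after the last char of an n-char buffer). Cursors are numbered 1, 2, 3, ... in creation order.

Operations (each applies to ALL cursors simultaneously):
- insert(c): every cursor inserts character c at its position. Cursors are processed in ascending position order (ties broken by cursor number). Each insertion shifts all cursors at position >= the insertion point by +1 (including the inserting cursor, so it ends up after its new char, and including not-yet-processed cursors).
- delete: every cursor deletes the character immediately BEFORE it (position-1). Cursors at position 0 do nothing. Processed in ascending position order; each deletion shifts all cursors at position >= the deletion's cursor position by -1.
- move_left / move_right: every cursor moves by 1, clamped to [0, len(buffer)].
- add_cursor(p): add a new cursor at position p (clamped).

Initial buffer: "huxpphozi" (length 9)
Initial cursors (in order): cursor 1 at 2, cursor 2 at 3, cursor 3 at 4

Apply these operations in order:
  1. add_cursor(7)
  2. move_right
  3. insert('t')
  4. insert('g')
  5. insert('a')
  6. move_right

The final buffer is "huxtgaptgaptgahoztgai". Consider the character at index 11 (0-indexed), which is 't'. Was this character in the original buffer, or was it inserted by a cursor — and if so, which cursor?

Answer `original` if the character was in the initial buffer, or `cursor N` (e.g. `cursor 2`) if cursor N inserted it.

After op 1 (add_cursor(7)): buffer="huxpphozi" (len 9), cursors c1@2 c2@3 c3@4 c4@7, authorship .........
After op 2 (move_right): buffer="huxpphozi" (len 9), cursors c1@3 c2@4 c3@5 c4@8, authorship .........
After op 3 (insert('t')): buffer="huxtptpthozti" (len 13), cursors c1@4 c2@6 c3@8 c4@12, authorship ...1.2.3...4.
After op 4 (insert('g')): buffer="huxtgptgptghoztgi" (len 17), cursors c1@5 c2@8 c3@11 c4@16, authorship ...11.22.33...44.
After op 5 (insert('a')): buffer="huxtgaptgaptgahoztgai" (len 21), cursors c1@6 c2@10 c3@14 c4@20, authorship ...111.222.333...444.
After op 6 (move_right): buffer="huxtgaptgaptgahoztgai" (len 21), cursors c1@7 c2@11 c3@15 c4@21, authorship ...111.222.333...444.
Authorship (.=original, N=cursor N): . . . 1 1 1 . 2 2 2 . 3 3 3 . . . 4 4 4 .
Index 11: author = 3

Answer: cursor 3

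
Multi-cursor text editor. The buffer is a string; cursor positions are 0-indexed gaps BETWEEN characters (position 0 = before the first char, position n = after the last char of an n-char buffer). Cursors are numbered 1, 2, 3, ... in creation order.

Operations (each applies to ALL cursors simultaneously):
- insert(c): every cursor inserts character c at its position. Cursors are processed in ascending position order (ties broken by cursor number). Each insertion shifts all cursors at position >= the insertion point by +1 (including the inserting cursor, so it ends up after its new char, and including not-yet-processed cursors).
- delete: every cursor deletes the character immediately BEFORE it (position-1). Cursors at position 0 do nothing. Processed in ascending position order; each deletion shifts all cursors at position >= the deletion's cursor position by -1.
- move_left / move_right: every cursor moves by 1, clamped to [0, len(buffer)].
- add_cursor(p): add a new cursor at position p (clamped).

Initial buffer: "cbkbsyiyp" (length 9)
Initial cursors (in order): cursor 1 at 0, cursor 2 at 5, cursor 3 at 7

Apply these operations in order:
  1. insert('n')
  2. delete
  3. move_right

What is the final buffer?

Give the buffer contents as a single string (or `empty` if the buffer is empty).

Answer: cbkbsyiyp

Derivation:
After op 1 (insert('n')): buffer="ncbkbsnyinyp" (len 12), cursors c1@1 c2@7 c3@10, authorship 1.....2..3..
After op 2 (delete): buffer="cbkbsyiyp" (len 9), cursors c1@0 c2@5 c3@7, authorship .........
After op 3 (move_right): buffer="cbkbsyiyp" (len 9), cursors c1@1 c2@6 c3@8, authorship .........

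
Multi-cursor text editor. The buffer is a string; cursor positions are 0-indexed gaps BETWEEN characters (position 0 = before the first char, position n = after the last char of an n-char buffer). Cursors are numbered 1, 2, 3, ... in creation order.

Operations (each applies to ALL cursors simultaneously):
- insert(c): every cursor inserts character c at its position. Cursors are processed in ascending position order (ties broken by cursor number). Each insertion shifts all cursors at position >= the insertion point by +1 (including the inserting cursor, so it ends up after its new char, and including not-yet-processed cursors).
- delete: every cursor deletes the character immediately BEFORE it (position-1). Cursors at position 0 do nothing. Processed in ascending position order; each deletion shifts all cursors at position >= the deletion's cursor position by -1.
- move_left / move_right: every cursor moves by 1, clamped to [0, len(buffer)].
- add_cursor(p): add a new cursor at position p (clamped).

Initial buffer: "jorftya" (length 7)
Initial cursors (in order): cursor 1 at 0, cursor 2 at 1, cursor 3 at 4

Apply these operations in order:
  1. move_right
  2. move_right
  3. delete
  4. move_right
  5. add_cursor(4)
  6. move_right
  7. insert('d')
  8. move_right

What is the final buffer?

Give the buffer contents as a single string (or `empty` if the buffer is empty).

Answer: jftddadd

Derivation:
After op 1 (move_right): buffer="jorftya" (len 7), cursors c1@1 c2@2 c3@5, authorship .......
After op 2 (move_right): buffer="jorftya" (len 7), cursors c1@2 c2@3 c3@6, authorship .......
After op 3 (delete): buffer="jfta" (len 4), cursors c1@1 c2@1 c3@3, authorship ....
After op 4 (move_right): buffer="jfta" (len 4), cursors c1@2 c2@2 c3@4, authorship ....
After op 5 (add_cursor(4)): buffer="jfta" (len 4), cursors c1@2 c2@2 c3@4 c4@4, authorship ....
After op 6 (move_right): buffer="jfta" (len 4), cursors c1@3 c2@3 c3@4 c4@4, authorship ....
After op 7 (insert('d')): buffer="jftddadd" (len 8), cursors c1@5 c2@5 c3@8 c4@8, authorship ...12.34
After op 8 (move_right): buffer="jftddadd" (len 8), cursors c1@6 c2@6 c3@8 c4@8, authorship ...12.34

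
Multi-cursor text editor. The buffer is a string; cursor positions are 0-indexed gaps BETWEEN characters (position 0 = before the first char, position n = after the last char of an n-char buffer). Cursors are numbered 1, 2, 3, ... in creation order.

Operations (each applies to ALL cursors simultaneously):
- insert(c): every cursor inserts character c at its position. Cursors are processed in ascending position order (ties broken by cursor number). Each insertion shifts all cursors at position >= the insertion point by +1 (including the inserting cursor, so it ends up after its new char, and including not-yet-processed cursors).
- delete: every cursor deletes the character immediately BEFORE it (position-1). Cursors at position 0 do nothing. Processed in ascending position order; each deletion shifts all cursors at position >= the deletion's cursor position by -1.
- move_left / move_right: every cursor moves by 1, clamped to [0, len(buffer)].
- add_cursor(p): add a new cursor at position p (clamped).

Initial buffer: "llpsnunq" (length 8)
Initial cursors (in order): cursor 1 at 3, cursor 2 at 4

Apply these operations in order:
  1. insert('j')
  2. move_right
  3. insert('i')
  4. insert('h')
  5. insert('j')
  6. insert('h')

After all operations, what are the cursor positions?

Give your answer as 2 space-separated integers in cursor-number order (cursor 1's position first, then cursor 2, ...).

Answer: 9 15

Derivation:
After op 1 (insert('j')): buffer="llpjsjnunq" (len 10), cursors c1@4 c2@6, authorship ...1.2....
After op 2 (move_right): buffer="llpjsjnunq" (len 10), cursors c1@5 c2@7, authorship ...1.2....
After op 3 (insert('i')): buffer="llpjsijniunq" (len 12), cursors c1@6 c2@9, authorship ...1.12.2...
After op 4 (insert('h')): buffer="llpjsihjnihunq" (len 14), cursors c1@7 c2@11, authorship ...1.112.22...
After op 5 (insert('j')): buffer="llpjsihjjnihjunq" (len 16), cursors c1@8 c2@13, authorship ...1.1112.222...
After op 6 (insert('h')): buffer="llpjsihjhjnihjhunq" (len 18), cursors c1@9 c2@15, authorship ...1.11112.2222...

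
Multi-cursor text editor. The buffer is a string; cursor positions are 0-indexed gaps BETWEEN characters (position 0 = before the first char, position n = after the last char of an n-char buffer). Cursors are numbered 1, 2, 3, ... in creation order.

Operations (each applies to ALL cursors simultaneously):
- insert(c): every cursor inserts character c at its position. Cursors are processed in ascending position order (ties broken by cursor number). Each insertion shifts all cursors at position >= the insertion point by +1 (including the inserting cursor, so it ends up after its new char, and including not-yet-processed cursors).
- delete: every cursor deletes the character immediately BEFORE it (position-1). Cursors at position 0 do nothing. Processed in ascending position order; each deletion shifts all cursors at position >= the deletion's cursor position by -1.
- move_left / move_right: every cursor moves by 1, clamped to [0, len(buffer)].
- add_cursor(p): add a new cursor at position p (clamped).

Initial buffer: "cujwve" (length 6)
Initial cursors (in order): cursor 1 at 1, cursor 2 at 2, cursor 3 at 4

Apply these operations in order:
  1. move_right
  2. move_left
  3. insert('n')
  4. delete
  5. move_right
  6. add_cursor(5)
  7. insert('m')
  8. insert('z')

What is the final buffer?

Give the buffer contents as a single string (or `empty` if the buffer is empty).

After op 1 (move_right): buffer="cujwve" (len 6), cursors c1@2 c2@3 c3@5, authorship ......
After op 2 (move_left): buffer="cujwve" (len 6), cursors c1@1 c2@2 c3@4, authorship ......
After op 3 (insert('n')): buffer="cnunjwnve" (len 9), cursors c1@2 c2@4 c3@7, authorship .1.2..3..
After op 4 (delete): buffer="cujwve" (len 6), cursors c1@1 c2@2 c3@4, authorship ......
After op 5 (move_right): buffer="cujwve" (len 6), cursors c1@2 c2@3 c3@5, authorship ......
After op 6 (add_cursor(5)): buffer="cujwve" (len 6), cursors c1@2 c2@3 c3@5 c4@5, authorship ......
After op 7 (insert('m')): buffer="cumjmwvmme" (len 10), cursors c1@3 c2@5 c3@9 c4@9, authorship ..1.2..34.
After op 8 (insert('z')): buffer="cumzjmzwvmmzze" (len 14), cursors c1@4 c2@7 c3@13 c4@13, authorship ..11.22..3434.

Answer: cumzjmzwvmmzze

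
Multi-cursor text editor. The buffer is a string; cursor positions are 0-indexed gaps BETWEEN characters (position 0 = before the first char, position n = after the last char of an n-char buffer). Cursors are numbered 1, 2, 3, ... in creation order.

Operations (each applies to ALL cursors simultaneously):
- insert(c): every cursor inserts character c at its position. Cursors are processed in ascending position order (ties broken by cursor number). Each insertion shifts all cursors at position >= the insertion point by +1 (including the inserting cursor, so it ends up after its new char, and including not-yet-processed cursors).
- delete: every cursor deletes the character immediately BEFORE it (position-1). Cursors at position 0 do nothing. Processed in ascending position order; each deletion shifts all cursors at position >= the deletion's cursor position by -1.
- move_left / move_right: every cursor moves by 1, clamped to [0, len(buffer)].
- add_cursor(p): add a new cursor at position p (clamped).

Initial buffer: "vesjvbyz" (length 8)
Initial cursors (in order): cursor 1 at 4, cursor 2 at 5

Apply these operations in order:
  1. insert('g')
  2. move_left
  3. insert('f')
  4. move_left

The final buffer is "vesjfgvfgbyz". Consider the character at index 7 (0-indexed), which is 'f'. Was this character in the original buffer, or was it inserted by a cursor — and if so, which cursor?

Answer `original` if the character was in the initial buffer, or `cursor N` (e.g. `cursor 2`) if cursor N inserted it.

Answer: cursor 2

Derivation:
After op 1 (insert('g')): buffer="vesjgvgbyz" (len 10), cursors c1@5 c2@7, authorship ....1.2...
After op 2 (move_left): buffer="vesjgvgbyz" (len 10), cursors c1@4 c2@6, authorship ....1.2...
After op 3 (insert('f')): buffer="vesjfgvfgbyz" (len 12), cursors c1@5 c2@8, authorship ....11.22...
After op 4 (move_left): buffer="vesjfgvfgbyz" (len 12), cursors c1@4 c2@7, authorship ....11.22...
Authorship (.=original, N=cursor N): . . . . 1 1 . 2 2 . . .
Index 7: author = 2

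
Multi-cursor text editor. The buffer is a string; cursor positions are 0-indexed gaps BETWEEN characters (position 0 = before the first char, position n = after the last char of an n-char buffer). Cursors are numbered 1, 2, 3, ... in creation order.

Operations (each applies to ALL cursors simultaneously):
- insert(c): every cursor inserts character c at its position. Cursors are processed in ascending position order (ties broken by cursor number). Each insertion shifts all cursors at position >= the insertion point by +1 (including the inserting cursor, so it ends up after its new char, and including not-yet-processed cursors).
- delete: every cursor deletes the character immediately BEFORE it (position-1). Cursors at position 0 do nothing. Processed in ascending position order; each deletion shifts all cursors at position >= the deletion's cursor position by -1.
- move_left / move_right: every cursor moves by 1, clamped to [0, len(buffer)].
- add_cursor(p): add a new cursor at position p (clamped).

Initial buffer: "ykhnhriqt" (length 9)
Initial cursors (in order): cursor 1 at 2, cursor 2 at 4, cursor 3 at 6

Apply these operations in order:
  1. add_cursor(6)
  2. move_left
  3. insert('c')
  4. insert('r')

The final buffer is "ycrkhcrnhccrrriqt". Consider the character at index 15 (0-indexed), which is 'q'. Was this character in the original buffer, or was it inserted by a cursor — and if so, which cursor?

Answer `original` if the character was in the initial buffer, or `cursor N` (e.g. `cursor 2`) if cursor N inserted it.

Answer: original

Derivation:
After op 1 (add_cursor(6)): buffer="ykhnhriqt" (len 9), cursors c1@2 c2@4 c3@6 c4@6, authorship .........
After op 2 (move_left): buffer="ykhnhriqt" (len 9), cursors c1@1 c2@3 c3@5 c4@5, authorship .........
After op 3 (insert('c')): buffer="yckhcnhccriqt" (len 13), cursors c1@2 c2@5 c3@9 c4@9, authorship .1..2..34....
After op 4 (insert('r')): buffer="ycrkhcrnhccrrriqt" (len 17), cursors c1@3 c2@7 c3@13 c4@13, authorship .11..22..3434....
Authorship (.=original, N=cursor N): . 1 1 . . 2 2 . . 3 4 3 4 . . . .
Index 15: author = original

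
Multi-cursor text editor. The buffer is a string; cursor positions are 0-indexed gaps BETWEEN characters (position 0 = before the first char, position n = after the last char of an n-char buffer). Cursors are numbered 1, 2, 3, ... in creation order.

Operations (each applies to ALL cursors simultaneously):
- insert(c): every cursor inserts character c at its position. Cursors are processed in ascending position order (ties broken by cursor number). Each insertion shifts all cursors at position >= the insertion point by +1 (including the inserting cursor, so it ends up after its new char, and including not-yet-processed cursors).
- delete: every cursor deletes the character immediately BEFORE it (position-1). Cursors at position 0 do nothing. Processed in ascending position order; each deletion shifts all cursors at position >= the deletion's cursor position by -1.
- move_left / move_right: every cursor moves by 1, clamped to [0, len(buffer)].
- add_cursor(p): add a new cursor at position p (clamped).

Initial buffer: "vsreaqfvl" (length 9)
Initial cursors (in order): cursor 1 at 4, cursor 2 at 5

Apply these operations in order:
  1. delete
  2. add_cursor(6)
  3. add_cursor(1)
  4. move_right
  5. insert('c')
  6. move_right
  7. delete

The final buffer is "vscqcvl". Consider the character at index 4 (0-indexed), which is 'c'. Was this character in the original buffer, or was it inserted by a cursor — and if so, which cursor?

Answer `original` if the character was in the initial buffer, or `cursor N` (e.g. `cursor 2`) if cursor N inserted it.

Answer: cursor 1

Derivation:
After op 1 (delete): buffer="vsrqfvl" (len 7), cursors c1@3 c2@3, authorship .......
After op 2 (add_cursor(6)): buffer="vsrqfvl" (len 7), cursors c1@3 c2@3 c3@6, authorship .......
After op 3 (add_cursor(1)): buffer="vsrqfvl" (len 7), cursors c4@1 c1@3 c2@3 c3@6, authorship .......
After op 4 (move_right): buffer="vsrqfvl" (len 7), cursors c4@2 c1@4 c2@4 c3@7, authorship .......
After op 5 (insert('c')): buffer="vscrqccfvlc" (len 11), cursors c4@3 c1@7 c2@7 c3@11, authorship ..4..12...3
After op 6 (move_right): buffer="vscrqccfvlc" (len 11), cursors c4@4 c1@8 c2@8 c3@11, authorship ..4..12...3
After op 7 (delete): buffer="vscqcvl" (len 7), cursors c4@3 c1@5 c2@5 c3@7, authorship ..4.1..
Authorship (.=original, N=cursor N): . . 4 . 1 . .
Index 4: author = 1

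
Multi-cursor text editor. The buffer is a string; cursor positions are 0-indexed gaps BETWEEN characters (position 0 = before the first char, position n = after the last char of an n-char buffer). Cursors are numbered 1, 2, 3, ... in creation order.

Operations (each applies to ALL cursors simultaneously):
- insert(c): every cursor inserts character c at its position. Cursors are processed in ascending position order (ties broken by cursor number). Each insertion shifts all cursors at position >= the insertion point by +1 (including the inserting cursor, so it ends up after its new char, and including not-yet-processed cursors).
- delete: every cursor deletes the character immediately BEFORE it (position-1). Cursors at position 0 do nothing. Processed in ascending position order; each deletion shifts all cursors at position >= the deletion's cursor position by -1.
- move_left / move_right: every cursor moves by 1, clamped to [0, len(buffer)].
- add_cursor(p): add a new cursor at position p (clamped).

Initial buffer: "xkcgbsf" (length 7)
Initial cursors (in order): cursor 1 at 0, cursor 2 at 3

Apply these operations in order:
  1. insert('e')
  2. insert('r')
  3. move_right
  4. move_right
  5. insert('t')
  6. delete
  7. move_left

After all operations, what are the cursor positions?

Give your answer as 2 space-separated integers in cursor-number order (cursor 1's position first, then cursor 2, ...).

Answer: 3 8

Derivation:
After op 1 (insert('e')): buffer="exkcegbsf" (len 9), cursors c1@1 c2@5, authorship 1...2....
After op 2 (insert('r')): buffer="erxkcergbsf" (len 11), cursors c1@2 c2@7, authorship 11...22....
After op 3 (move_right): buffer="erxkcergbsf" (len 11), cursors c1@3 c2@8, authorship 11...22....
After op 4 (move_right): buffer="erxkcergbsf" (len 11), cursors c1@4 c2@9, authorship 11...22....
After op 5 (insert('t')): buffer="erxktcergbtsf" (len 13), cursors c1@5 c2@11, authorship 11..1.22..2..
After op 6 (delete): buffer="erxkcergbsf" (len 11), cursors c1@4 c2@9, authorship 11...22....
After op 7 (move_left): buffer="erxkcergbsf" (len 11), cursors c1@3 c2@8, authorship 11...22....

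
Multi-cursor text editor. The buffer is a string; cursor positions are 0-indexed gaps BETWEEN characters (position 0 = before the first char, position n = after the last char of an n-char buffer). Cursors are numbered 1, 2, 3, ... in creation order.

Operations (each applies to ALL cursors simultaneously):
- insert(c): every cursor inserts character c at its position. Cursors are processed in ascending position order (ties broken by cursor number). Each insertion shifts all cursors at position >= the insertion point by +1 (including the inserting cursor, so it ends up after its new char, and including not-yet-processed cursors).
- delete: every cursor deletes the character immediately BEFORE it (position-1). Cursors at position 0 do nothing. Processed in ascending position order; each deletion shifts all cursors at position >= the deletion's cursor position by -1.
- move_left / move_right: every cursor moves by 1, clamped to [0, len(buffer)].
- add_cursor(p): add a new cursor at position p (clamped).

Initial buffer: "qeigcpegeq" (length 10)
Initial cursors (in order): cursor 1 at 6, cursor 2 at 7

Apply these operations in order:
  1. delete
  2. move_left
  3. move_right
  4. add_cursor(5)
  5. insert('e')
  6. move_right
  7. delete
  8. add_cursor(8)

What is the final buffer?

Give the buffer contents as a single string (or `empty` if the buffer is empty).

Answer: qeigceeq

Derivation:
After op 1 (delete): buffer="qeigcgeq" (len 8), cursors c1@5 c2@5, authorship ........
After op 2 (move_left): buffer="qeigcgeq" (len 8), cursors c1@4 c2@4, authorship ........
After op 3 (move_right): buffer="qeigcgeq" (len 8), cursors c1@5 c2@5, authorship ........
After op 4 (add_cursor(5)): buffer="qeigcgeq" (len 8), cursors c1@5 c2@5 c3@5, authorship ........
After op 5 (insert('e')): buffer="qeigceeegeq" (len 11), cursors c1@8 c2@8 c3@8, authorship .....123...
After op 6 (move_right): buffer="qeigceeegeq" (len 11), cursors c1@9 c2@9 c3@9, authorship .....123...
After op 7 (delete): buffer="qeigceeq" (len 8), cursors c1@6 c2@6 c3@6, authorship .....1..
After op 8 (add_cursor(8)): buffer="qeigceeq" (len 8), cursors c1@6 c2@6 c3@6 c4@8, authorship .....1..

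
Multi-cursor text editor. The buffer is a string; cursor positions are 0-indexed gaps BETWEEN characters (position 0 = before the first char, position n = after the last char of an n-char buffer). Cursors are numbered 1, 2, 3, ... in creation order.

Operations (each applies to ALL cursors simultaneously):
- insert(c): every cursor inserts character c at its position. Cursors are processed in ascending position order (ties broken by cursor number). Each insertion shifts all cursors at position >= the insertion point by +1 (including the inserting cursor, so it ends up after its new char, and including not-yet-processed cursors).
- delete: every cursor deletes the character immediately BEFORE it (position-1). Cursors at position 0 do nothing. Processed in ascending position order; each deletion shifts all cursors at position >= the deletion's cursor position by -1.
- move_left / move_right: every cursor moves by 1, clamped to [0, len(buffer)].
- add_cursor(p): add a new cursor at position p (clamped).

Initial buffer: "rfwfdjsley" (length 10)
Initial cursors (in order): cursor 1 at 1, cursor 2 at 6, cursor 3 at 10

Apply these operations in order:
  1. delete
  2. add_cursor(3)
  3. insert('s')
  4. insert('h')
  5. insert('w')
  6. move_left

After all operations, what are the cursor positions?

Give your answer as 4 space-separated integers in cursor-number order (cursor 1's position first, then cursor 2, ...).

Answer: 2 12 18 8

Derivation:
After op 1 (delete): buffer="fwfdsle" (len 7), cursors c1@0 c2@4 c3@7, authorship .......
After op 2 (add_cursor(3)): buffer="fwfdsle" (len 7), cursors c1@0 c4@3 c2@4 c3@7, authorship .......
After op 3 (insert('s')): buffer="sfwfsdssles" (len 11), cursors c1@1 c4@5 c2@7 c3@11, authorship 1...4.2...3
After op 4 (insert('h')): buffer="shfwfshdshslesh" (len 15), cursors c1@2 c4@7 c2@10 c3@15, authorship 11...44.22...33
After op 5 (insert('w')): buffer="shwfwfshwdshwsleshw" (len 19), cursors c1@3 c4@9 c2@13 c3@19, authorship 111...444.222...333
After op 6 (move_left): buffer="shwfwfshwdshwsleshw" (len 19), cursors c1@2 c4@8 c2@12 c3@18, authorship 111...444.222...333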